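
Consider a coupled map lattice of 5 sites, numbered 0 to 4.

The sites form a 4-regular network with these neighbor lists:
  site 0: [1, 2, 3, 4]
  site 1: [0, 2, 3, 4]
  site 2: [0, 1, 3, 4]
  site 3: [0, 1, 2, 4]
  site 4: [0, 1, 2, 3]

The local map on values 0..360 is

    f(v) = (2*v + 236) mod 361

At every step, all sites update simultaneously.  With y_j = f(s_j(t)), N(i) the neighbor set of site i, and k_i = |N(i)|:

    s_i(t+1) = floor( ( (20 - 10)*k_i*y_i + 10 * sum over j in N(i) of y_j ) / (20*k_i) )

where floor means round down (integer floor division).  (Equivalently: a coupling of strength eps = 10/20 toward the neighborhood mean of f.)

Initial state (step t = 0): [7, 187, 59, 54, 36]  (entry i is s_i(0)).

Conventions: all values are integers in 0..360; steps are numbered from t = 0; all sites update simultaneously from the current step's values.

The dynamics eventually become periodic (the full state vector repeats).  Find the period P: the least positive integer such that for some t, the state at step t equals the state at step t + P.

Simulating step by step:
t=0: [7, 187, 59, 54, 36]
t=1: [281, 281, 320, 317, 303]
t=2: [100, 100, 129, 127, 116]
t=3: [93, 93, 114, 113, 105]
t=4: [74, 74, 90, 89, 83]
t=5: [33, 33, 45, 44, 39]
t=6: [309, 309, 318, 317, 313]
t=7: [137, 137, 144, 143, 140]
t=8: [153, 153, 158, 157, 155]
t=9: [183, 183, 187, 186, 185]
t=10: [243, 243, 246, 245, 244]
t=11: [1, 1, 3, 3, 2]
t=12: [239, 239, 240, 240, 240]
t=13: [353, 353, 354, 354, 354]
t=14: [220, 220, 221, 221, 221]
t=15: [315, 315, 316, 316, 316]
t=16: [144, 144, 145, 145, 145]
t=17: [163, 163, 164, 164, 164]
t=18: [201, 201, 202, 202, 202]
t=19: [277, 277, 278, 278, 278]
t=20: [68, 68, 69, 69, 69]
t=21: [11, 11, 12, 12, 12]
t=22: [258, 258, 259, 259, 259]
t=23: [30, 30, 31, 31, 31]
t=24: [296, 296, 297, 297, 297]
t=25: [106, 106, 107, 107, 107]
t=26: [87, 87, 88, 88, 88]
t=27: [49, 49, 50, 50, 50]
t=28: [334, 334, 335, 335, 335]
t=29: [182, 182, 183, 183, 183]
t=30: [239, 239, 240, 240, 240]

Answer: 18
Key observation: The state at step 12, [239, 239, 240, 240, 240], reappears at step 30 — and no state repeats earlier — so the cycle the system enters has period 18.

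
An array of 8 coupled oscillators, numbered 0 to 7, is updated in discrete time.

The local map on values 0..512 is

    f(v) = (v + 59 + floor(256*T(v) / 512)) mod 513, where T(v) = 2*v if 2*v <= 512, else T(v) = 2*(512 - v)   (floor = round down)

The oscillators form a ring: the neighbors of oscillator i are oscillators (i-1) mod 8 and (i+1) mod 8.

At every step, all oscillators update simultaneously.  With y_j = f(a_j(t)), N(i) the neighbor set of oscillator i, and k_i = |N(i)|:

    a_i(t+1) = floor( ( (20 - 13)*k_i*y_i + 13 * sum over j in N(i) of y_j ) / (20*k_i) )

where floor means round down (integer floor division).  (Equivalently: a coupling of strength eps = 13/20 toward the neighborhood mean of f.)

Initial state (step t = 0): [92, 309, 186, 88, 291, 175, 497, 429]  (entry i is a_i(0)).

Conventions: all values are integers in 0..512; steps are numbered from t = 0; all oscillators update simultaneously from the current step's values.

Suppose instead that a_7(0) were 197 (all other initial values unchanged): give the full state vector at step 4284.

Answer: [58, 58, 58, 58, 58, 58, 58, 58]
Key observation: The state at step 27, [58, 58, 58, 58, 58, 58, 58, 58], reappears at step 30: the system is in a cycle of period 3 from step 27 on.  Therefore the state at step 4284 equals the state at step 27 + ((4284 - 27) mod 3) = 27, which is [58, 58, 58, 58, 58, 58, 58, 58].

Derivation:
t=0: [92, 309, 186, 88, 291, 175, 497, 197]
t=1: [251, 239, 246, 241, 229, 180, 300, 256]
t=2: [43, 36, 30, 23, 146, 166, 175, 54]
t=3: [147, 131, 118, 189, 284, 383, 324, 238]
t=4: [235, 322, 349, 267, 181, 58, 46, 141]
t=5: [135, 44, 58, 175, 223, 247, 220, 173]
t=6: [294, 215, 241, 364, 322, 340, 319, 410]
t=7: [198, 199, 187, 48, 58, 58, 58, 58]
t=8: [364, 448, 350, 251, 168, 175, 175, 266]
t=9: [58, 58, 54, 164, 286, 404, 294, 172]
t=10: [249, 172, 241, 208, 164, 58, 170, 216]
t=11: [305, 164, 295, 301, 346, 316, 356, 315]
t=12: [164, 173, 164, 58, 58, 58, 58, 58]
t=13: [323, 393, 323, 243, 175, 175, 175, 243]
t=14: [49, 58, 49, 162, 286, 409, 286, 162]
t=15: [236, 163, 236, 203, 163, 58, 163, 203]
t=16: [282, 146, 282, 293, 342, 311, 342, 293]
t=17: [153, 160, 153, 58, 58, 58, 58, 58]
t=18: [307, 369, 307, 236, 175, 175, 175, 236]
t=19: [45, 58, 45, 158, 281, 409, 281, 158]
t=20: [230, 158, 230, 198, 161, 58, 161, 198]
t=21: [271, 135, 271, 285, 338, 308, 338, 285]
t=22: [146, 152, 146, 58, 58, 58, 58, 58]
t=23: [297, 355, 297, 232, 175, 175, 175, 232]
t=24: [42, 58, 42, 155, 279, 409, 279, 155]
t=25: [226, 154, 226, 194, 159, 58, 159, 194]
t=26: [443, 460, 443, 445, 334, 306, 334, 445]
t=27: [58, 58, 58, 58, 58, 58, 58, 58]
t=28: [175, 175, 175, 175, 175, 175, 175, 175]
t=29: [409, 409, 409, 409, 409, 409, 409, 409]
t=30: [58, 58, 58, 58, 58, 58, 58, 58]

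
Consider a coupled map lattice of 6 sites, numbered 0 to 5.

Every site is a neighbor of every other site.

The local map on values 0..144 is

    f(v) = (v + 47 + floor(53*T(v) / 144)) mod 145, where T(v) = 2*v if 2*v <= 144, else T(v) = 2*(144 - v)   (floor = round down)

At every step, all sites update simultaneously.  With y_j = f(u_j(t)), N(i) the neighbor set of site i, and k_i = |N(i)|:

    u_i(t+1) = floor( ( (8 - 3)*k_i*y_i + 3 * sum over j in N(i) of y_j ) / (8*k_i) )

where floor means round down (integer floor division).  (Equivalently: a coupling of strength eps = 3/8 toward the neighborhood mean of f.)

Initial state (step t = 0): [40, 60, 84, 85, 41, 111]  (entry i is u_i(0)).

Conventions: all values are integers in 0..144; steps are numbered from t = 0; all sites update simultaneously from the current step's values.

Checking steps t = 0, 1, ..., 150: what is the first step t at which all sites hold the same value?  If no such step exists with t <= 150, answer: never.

Simulating step by step:
t=0: [40, 60, 84, 85, 41, 111]  (not all equal)
t=1: [89, 28, 41, 41, 90, 45]  (not all equal)
t=2: [55, 91, 103, 103, 55, 107]  (not all equal)
t=3: [109, 49, 50, 50, 109, 51]  (not all equal)
t=4: [65, 117, 118, 118, 65, 119]  (not all equal)
t=5: [21, 34, 35, 35, 21, 35]  (not all equal)
t=6: [90, 102, 103, 103, 90, 103]  (not all equal)
t=7: [32, 33, 34, 34, 32, 34]  (not all equal)
t=8: [103, 104, 105, 105, 103, 105]  (not all equal)
t=9: [35, 35, 35, 35, 35, 35]  (all equal)

Answer: 9
Key observation: Synchronization is absorbing here: once all sites are equal they stay equal, and step 9 is the first all-equal step.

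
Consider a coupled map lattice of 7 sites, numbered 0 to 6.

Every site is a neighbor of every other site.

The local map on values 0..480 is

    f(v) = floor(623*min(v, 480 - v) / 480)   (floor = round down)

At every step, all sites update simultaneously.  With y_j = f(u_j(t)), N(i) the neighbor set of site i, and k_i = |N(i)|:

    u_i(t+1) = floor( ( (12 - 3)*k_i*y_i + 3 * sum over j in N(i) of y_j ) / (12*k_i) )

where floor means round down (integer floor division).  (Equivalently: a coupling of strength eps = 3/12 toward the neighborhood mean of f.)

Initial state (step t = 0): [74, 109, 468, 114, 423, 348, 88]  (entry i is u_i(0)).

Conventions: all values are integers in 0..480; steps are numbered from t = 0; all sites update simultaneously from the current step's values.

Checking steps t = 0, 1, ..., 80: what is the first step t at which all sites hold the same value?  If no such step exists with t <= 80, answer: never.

Answer: never
Key observation: The state at step 23 reappears at step 33 — the system is in a cycle of period 10 from step 23 on.  No step 0..33 is synchronized, and the cycle repeats forever, so no step up to 80 (or ever) has all sites equal.

Derivation:
t=0: [74, 109, 468, 114, 423, 348, 88]  (not all equal)
t=1: [99, 131, 42, 135, 83, 152, 112]  (not all equal)
t=2: [131, 161, 78, 164, 116, 180, 143]  (not all equal)
t=3: [172, 199, 124, 202, 158, 217, 183]  (not all equal)
t=4: [225, 250, 181, 253, 212, 266, 235]  (not all equal)
t=5: [289, 293, 248, 290, 277, 278, 298]  (not all equal)
t=6: [249, 246, 288, 249, 261, 260, 242]  (not all equal)
t=7: [296, 299, 260, 296, 285, 286, 302]  (not all equal)
t=8: [240, 237, 273, 240, 251, 249, 235]  (not all equal)
t=9: [307, 304, 277, 307, 297, 299, 303]  (not all equal)
t=10: [226, 229, 254, 226, 236, 234, 230]  (not all equal)
t=11: [294, 297, 294, 294, 303, 301, 297]  (not all equal)
t=12: [239, 236, 239, 239, 231, 233, 236]  (not all equal)
t=13: [308, 306, 308, 308, 301, 303, 306]  (not all equal)
t=14: [223, 225, 223, 223, 230, 228, 225]  (not all equal)
t=15: [289, 292, 289, 289, 296, 294, 292]  (not all equal)
t=16: [246, 244, 246, 246, 239, 241, 244]  (not all equal)
t=17: [303, 305, 303, 303, 308, 308, 305]  (not all equal)
t=18: [228, 226, 228, 228, 224, 224, 226]  (not all equal)
t=19: [294, 293, 294, 294, 290, 290, 293]  (not all equal)
t=20: [241, 242, 241, 241, 245, 245, 242]  (not all equal)
t=21: [309, 308, 309, 309, 305, 305, 308]  (not all equal)
t=22: [221, 223, 221, 221, 225, 225, 223]  (not all equal)
t=23: [286, 288, 286, 286, 291, 291, 288]  (not all equal)
t=24: [250, 248, 250, 250, 246, 246, 248]  (not all equal)
t=25: [298, 300, 298, 298, 302, 302, 300]  (not all equal)
t=26: [235, 233, 235, 235, 231, 231, 233]  (not all equal)
t=27: [304, 302, 304, 304, 300, 300, 302]  (not all equal)
t=28: [228, 230, 228, 228, 232, 232, 230]  (not all equal)
t=29: [295, 297, 295, 295, 300, 300, 297]  (not all equal)
t=30: [239, 237, 239, 239, 234, 234, 237]  (not all equal)
t=31: [309, 307, 309, 309, 304, 304, 307]  (not all equal)
t=32: [221, 223, 221, 221, 226, 226, 223]  (not all equal)
t=33: [286, 288, 286, 286, 291, 291, 288]  (not all equal)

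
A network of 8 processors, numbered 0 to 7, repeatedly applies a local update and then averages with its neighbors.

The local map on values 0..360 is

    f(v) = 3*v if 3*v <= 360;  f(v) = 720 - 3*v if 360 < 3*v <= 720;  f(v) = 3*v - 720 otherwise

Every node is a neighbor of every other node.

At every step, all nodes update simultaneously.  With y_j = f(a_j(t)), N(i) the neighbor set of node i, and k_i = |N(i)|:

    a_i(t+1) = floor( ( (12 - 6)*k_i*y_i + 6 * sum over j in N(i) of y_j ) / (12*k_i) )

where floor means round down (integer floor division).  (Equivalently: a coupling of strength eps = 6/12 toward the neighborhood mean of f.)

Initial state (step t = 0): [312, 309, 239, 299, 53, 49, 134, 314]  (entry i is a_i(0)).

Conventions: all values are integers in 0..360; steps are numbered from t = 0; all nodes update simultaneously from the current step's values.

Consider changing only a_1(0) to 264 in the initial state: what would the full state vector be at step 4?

Answer: [289, 278, 233, 279, 265, 253, 194, 282]
Key observation: This trace re-runs the system from the modified initial state.

Derivation:
t=0: [312, 264, 239, 299, 53, 49, 134, 314]
t=1: [186, 124, 95, 169, 162, 156, 230, 189]
t=2: [189, 268, 241, 211, 220, 227, 132, 185]
t=3: [130, 101, 66, 102, 91, 82, 204, 136]
t=4: [289, 278, 233, 279, 265, 253, 194, 282]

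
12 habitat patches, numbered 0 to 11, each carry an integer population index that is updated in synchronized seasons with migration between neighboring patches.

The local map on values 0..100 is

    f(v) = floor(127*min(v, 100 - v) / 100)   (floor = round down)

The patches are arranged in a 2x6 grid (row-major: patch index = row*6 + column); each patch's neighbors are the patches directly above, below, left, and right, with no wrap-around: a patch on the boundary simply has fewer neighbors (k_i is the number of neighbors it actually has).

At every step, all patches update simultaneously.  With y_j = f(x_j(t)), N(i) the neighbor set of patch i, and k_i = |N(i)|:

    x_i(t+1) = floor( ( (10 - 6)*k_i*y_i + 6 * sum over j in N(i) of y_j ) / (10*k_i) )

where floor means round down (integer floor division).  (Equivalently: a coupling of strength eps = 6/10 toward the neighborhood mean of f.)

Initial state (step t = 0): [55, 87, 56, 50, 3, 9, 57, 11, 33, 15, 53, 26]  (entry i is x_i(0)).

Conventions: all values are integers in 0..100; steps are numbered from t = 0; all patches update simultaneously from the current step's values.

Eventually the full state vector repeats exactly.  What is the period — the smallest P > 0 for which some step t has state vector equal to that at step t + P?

Simulating step by step:
t=0: [55, 87, 56, 50, 3, 9, 57, 11, 33, 15, 53, 26]
t=1: [43, 31, 46, 40, 27, 15, 42, 27, 33, 40, 34, 34]
t=2: [49, 44, 49, 48, 36, 30, 47, 40, 44, 46, 42, 35]
t=3: [59, 56, 58, 57, 48, 41, 57, 53, 56, 56, 50, 44]
t=4: [53, 54, 54, 55, 57, 55, 54, 56, 55, 56, 59, 56]
t=5: [58, 57, 57, 56, 54, 55, 57, 56, 56, 55, 53, 54]
t=6: [53, 54, 54, 55, 57, 57, 54, 54, 55, 56, 58, 58]
t=7: [58, 58, 57, 56, 54, 53, 58, 57, 57, 55, 53, 53]
t=8: [53, 53, 54, 55, 57, 58, 53, 53, 54, 56, 58, 59]
t=9: [59, 58, 58, 56, 54, 53, 59, 58, 57, 55, 53, 52]
t=10: [52, 52, 53, 55, 57, 59, 52, 53, 54, 56, 58, 59]
t=11: [60, 59, 58, 56, 54, 52, 59, 59, 57, 55, 53, 52]
t=12: [51, 51, 53, 55, 58, 59, 51, 52, 54, 56, 58, 59]
t=13: [62, 61, 59, 56, 53, 52, 61, 60, 58, 55, 53, 52]
t=14: [48, 49, 52, 55, 58, 59, 49, 50, 53, 56, 58, 59]
t=15: [61, 61, 59, 56, 53, 52, 61, 61, 59, 55, 53, 52]
t=16: [49, 49, 52, 55, 58, 59, 49, 49, 52, 56, 58, 59]
t=17: [62, 61, 59, 56, 53, 52, 62, 61, 59, 56, 53, 52]
t=18: [48, 49, 52, 55, 58, 59, 48, 49, 52, 55, 58, 59]
t=19: [60, 61, 59, 56, 53, 52, 60, 61, 59, 56, 53, 52]
t=20: [49, 49, 52, 55, 58, 59, 49, 49, 52, 55, 58, 59]
t=21: [62, 61, 59, 56, 53, 52, 62, 61, 59, 56, 53, 52]

Answer: 4
Key observation: The state at step 17, [62, 61, 59, 56, 53, 52, 62, 61, 59, 56, 53, 52], reappears at step 21 — and no state repeats earlier — so the cycle the system enters has period 4.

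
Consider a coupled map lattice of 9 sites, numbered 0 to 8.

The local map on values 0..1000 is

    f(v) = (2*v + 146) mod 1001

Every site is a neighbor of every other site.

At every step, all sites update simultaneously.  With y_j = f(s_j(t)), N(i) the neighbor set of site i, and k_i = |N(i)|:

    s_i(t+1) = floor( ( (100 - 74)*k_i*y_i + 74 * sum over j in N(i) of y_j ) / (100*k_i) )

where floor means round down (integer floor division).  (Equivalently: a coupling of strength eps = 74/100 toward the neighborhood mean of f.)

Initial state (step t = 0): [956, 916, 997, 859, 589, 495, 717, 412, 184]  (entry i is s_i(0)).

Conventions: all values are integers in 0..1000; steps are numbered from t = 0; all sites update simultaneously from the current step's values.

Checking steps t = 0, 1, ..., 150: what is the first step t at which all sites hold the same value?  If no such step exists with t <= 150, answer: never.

Answer: 6
Key observation: Synchronization is absorbing here: once all sites are equal they stay equal, and step 6 is the first all-equal step.

Derivation:
t=0: [956, 916, 997, 859, 589, 495, 717, 412, 184]  (not all equal)
t=1: [430, 584, 444, 565, 475, 443, 518, 583, 507]  (not all equal)
t=2: [130, 182, 135, 175, 145, 134, 160, 181, 156]  (not all equal)
t=3: [448, 465, 449, 463, 453, 449, 458, 465, 456]  (not all equal)
t=4: [54, 60, 55, 59, 56, 55, 58, 60, 57]  (not all equal)
t=5: [259, 261, 259, 260, 259, 259, 260, 261, 260]  (not all equal)
t=6: [665, 665, 665, 665, 665, 665, 665, 665, 665]  (all equal)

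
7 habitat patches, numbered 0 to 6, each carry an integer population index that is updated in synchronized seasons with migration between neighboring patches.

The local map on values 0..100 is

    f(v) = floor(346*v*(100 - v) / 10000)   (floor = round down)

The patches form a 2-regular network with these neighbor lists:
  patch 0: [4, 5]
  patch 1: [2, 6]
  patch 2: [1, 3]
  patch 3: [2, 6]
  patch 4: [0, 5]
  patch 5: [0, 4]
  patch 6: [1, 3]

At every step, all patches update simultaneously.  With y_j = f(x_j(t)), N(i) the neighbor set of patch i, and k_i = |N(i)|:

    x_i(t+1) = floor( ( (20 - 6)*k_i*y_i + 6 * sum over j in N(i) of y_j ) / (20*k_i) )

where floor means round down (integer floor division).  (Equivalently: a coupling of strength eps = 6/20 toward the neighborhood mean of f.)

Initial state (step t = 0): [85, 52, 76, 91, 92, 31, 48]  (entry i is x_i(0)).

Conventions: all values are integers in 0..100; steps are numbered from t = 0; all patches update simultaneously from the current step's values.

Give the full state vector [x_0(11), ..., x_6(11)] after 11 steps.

Answer: [44, 81, 70, 68, 44, 44, 79]

Derivation:
t=0: [85, 52, 76, 91, 92, 31, 48]
t=1: [45, 82, 61, 41, 35, 62, 77]
t=2: [83, 57, 77, 79, 79, 81, 62]
t=3: [50, 80, 63, 61, 55, 52, 77]
t=4: [85, 59, 76, 78, 85, 85, 63]
t=5: [44, 79, 65, 62, 44, 44, 77]
t=6: [85, 60, 75, 77, 85, 85, 63]
t=7: [44, 79, 66, 64, 44, 44, 77]
t=8: [85, 60, 74, 76, 85, 85, 63]
t=9: [44, 80, 68, 66, 44, 44, 77]
t=10: [85, 58, 72, 74, 85, 85, 62]
t=11: [44, 81, 70, 68, 44, 44, 79]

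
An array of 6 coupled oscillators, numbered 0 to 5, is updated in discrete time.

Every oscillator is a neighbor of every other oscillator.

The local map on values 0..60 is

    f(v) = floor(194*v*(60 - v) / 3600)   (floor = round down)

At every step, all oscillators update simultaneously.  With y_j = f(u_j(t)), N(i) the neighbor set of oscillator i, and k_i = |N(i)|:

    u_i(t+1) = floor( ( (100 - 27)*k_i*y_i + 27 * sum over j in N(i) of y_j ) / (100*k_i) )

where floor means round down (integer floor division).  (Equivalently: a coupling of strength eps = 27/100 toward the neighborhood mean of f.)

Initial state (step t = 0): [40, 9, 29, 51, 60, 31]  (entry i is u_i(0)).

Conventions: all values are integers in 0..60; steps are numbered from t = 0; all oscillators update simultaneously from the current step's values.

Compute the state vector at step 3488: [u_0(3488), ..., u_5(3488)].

Answer: [42, 43, 40, 43, 39, 40]
Key observation: The state at step 5, [40, 39, 42, 39, 43, 42], reappears at step 7: the system is in a cycle of period 2 from step 5 on.  Therefore the state at step 3488 equals the state at step 5 + ((3488 - 5) mod 2) = 6, which is [42, 43, 40, 43, 39, 40].

Derivation:
t=0: [40, 9, 29, 51, 60, 31]
t=1: [39, 26, 42, 26, 10, 42]
t=2: [42, 44, 40, 44, 30, 40]
t=3: [40, 38, 42, 38, 45, 42]
t=4: [42, 43, 40, 43, 37, 40]
t=5: [40, 39, 42, 39, 43, 42]
t=6: [42, 43, 40, 43, 39, 40]
t=7: [40, 39, 42, 39, 43, 42]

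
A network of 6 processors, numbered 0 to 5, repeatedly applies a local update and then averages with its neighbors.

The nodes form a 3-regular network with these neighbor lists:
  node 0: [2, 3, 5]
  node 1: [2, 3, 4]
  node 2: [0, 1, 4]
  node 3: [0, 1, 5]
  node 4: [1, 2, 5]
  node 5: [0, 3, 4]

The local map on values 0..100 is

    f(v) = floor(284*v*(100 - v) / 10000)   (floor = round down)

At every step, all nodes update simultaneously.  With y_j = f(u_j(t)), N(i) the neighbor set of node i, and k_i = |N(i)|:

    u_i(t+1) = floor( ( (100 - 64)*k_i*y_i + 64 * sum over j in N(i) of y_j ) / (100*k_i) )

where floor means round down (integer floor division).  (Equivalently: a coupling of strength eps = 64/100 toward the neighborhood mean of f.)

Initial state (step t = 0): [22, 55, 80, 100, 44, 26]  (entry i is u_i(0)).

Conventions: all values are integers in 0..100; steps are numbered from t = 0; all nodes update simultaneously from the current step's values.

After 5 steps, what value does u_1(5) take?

Answer: u_1(5) = 62

Derivation:
t=0: [22, 55, 80, 100, 44, 26]
t=1: [38, 49, 56, 36, 60, 44]
t=2: [67, 68, 68, 67, 68, 67]
t=3: [61, 61, 61, 61, 61, 61]
t=4: [67, 67, 67, 67, 67, 67]
t=5: [62, 62, 62, 62, 62, 62]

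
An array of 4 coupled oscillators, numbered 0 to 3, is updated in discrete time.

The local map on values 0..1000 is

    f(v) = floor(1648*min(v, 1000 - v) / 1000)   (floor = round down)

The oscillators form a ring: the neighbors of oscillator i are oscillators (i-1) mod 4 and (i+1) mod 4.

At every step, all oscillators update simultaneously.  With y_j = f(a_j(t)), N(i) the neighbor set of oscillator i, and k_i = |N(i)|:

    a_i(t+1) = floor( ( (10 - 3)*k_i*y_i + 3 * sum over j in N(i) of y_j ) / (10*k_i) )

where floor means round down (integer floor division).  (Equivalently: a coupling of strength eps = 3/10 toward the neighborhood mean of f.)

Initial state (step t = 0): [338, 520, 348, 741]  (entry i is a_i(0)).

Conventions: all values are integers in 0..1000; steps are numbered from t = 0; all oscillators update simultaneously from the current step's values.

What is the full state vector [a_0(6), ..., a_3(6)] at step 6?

Answer: [750, 622, 728, 753]

Derivation:
t=0: [338, 520, 348, 741]
t=1: [572, 723, 583, 467]
t=2: [677, 528, 664, 747]
t=3: [551, 706, 566, 453]
t=4: [701, 556, 685, 740]
t=5: [518, 663, 537, 451]
t=6: [750, 622, 728, 753]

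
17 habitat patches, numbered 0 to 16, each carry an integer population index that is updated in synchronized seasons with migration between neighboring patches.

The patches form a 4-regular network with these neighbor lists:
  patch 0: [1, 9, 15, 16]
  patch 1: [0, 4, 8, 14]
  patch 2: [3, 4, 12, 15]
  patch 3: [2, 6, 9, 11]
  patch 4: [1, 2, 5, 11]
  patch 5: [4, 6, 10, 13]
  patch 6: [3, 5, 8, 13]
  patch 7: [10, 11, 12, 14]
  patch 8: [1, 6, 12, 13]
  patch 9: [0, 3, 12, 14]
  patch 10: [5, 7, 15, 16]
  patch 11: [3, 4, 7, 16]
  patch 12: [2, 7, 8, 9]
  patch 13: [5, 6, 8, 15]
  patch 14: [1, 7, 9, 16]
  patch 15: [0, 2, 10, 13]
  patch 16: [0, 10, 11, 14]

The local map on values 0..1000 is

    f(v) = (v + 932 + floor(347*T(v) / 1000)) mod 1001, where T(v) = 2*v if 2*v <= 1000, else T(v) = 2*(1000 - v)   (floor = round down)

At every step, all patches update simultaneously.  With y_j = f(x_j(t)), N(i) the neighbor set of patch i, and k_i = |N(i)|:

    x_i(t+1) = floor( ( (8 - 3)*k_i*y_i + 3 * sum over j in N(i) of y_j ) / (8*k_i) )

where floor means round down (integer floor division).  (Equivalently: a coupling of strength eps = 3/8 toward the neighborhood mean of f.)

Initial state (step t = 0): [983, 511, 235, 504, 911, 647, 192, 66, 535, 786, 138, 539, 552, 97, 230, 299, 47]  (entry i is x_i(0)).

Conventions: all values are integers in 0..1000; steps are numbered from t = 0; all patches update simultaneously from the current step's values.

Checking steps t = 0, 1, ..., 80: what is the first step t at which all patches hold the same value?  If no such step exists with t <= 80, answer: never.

Simulating step by step:
t=0: [983, 511, 235, 504, 911, 647, 192, 66, 535, 786, 138, 539, 552, 97, 230, 299, 47]  (not all equal)
t=1: [774, 763, 478, 696, 819, 646, 392, 219, 672, 804, 225, 655, 685, 275, 359, 414, 212]  (not all equal)
t=2: [786, 827, 760, 807, 851, 717, 642, 423, 770, 832, 386, 731, 778, 517, 554, 611, 419]  (not all equal)
t=3: [841, 867, 857, 863, 874, 815, 827, 693, 851, 867, 640, 815, 843, 802, 781, 796, 689]  (not all equal)
t=4: [877, 886, 885, 886, 887, 870, 878, 845, 883, 885, 832, 869, 879, 872, 863, 866, 844]  (not all equal)
t=5: [892, 894, 894, 894, 894, 890, 893, 884, 894, 894, 881, 889, 892, 891, 889, 889, 884]  (not all equal)
t=6: [897, 897, 897, 897, 897, 896, 897, 895, 897, 897, 894, 896, 897, 897, 896, 896, 895]  (not all equal)
t=7: [898, 899, 899, 899, 899, 898, 899, 898, 899, 899, 898, 898, 898, 899, 898, 898, 898]  (not all equal)
t=8: [899, 899, 899, 899, 899, 899, 899, 899, 899, 899, 899, 899, 899, 899, 899, 899, 899]  (all equal)

Answer: 8
Key observation: Synchronization is absorbing here: once all patches are equal they stay equal, and step 8 is the first all-equal step.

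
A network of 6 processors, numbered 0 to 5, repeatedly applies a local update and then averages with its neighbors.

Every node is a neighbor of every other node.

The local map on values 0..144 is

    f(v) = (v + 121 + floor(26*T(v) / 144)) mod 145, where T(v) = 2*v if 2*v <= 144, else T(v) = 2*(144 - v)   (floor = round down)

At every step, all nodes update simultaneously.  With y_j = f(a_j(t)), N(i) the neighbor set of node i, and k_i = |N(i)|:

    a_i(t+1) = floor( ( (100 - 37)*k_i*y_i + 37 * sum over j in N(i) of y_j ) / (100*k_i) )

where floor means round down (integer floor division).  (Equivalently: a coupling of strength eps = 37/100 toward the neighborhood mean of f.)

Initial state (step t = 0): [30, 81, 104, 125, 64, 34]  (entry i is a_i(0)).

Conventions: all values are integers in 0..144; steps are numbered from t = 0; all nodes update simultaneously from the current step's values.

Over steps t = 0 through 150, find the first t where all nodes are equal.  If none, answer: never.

Answer: 16
Key observation: Synchronization is absorbing here: once all nodes are equal they stay equal, and step 16 is the first all-equal step.

Derivation:
t=0: [30, 81, 104, 125, 64, 34]  (not all equal)
t=1: [37, 72, 80, 87, 63, 40]  (not all equal)
t=2: [40, 67, 70, 72, 60, 42]  (not all equal)
t=3: [41, 61, 64, 65, 56, 42]  (not all equal)
t=4: [39, 55, 57, 57, 51, 40]  (not all equal)
t=5: [35, 47, 48, 48, 44, 35]  (not all equal)
t=6: [27, 36, 37, 37, 34, 27]  (not all equal)
t=7: [15, 23, 23, 23, 21, 15]  (not all equal)
t=8: [101, 26, 26, 26, 24, 101]  (not all equal)
t=9: [67, 22, 22, 22, 21, 67]  (not all equal)
t=10: [48, 14, 14, 14, 13, 48]  (not all equal)
t=11: [70, 125, 125, 125, 124, 70]  (not all equal)
t=12: [81, 101, 101, 101, 101, 81]  (not all equal)
t=13: [82, 90, 90, 90, 90, 82]  (not all equal)
t=14: [81, 84, 84, 84, 84, 81]  (not all equal)
t=15: [79, 80, 80, 80, 80, 79]  (not all equal)
t=16: [78, 78, 78, 78, 78, 78]  (all equal)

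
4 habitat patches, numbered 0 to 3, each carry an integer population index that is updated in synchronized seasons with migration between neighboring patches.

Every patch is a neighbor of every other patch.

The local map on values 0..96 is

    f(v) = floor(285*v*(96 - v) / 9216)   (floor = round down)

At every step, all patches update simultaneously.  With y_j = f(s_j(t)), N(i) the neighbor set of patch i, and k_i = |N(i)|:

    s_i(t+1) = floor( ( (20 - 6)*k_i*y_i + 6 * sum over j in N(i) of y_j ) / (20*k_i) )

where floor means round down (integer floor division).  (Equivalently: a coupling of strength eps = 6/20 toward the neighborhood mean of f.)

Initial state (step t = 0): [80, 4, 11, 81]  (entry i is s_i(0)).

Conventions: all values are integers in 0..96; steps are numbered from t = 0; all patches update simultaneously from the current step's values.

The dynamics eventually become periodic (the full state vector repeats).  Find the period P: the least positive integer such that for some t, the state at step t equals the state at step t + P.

Answer: 2
Key observation: The state at step 7, [66, 66, 66, 66], reappears at step 9 — and no state repeats earlier — so the cycle the system enters has period 2.

Derivation:
t=0: [80, 4, 11, 81]
t=1: [34, 18, 28, 33]
t=2: [62, 48, 57, 61]
t=3: [66, 69, 67, 66]
t=4: [60, 58, 59, 60]
t=5: [66, 67, 66, 66]
t=6: [60, 60, 60, 60]
t=7: [66, 66, 66, 66]
t=8: [61, 61, 61, 61]
t=9: [66, 66, 66, 66]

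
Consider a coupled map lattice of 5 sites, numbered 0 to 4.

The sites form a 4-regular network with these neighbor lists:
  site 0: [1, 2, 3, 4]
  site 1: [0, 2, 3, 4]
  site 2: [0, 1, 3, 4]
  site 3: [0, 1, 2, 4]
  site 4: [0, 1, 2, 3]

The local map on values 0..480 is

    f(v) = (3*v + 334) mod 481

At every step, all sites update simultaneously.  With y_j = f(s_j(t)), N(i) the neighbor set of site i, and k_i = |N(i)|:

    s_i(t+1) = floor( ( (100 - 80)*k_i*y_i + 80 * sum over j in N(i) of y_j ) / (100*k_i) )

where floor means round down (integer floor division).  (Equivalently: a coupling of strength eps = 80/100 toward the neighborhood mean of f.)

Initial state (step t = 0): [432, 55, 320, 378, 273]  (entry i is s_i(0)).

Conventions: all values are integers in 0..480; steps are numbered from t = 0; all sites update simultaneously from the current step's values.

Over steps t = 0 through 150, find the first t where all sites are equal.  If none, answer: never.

Answer: 1
Key observation: Synchronization is absorbing here: once all sites are equal they stay equal, and step 1 is the first all-equal step.

Derivation:
t=0: [432, 55, 320, 378, 273]  (not all equal)
t=1: [150, 150, 150, 150, 150]  (all equal)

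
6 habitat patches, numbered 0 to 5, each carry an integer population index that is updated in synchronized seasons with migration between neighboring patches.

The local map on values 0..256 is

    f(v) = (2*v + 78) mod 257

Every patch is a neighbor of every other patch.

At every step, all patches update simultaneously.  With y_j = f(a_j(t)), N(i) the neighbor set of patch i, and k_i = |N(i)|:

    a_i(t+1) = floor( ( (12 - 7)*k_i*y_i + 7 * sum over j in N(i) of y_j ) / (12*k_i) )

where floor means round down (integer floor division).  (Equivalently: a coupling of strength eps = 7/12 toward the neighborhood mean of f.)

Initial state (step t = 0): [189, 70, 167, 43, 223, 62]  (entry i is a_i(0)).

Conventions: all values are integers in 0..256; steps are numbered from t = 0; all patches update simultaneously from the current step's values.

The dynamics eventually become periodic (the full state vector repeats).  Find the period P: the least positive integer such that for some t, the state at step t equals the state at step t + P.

Answer: 16
Key observation: The state at step 13, [37, 37, 37, 37, 37, 37], reappears at step 29 — and no state repeats earlier — so the cycle the system enters has period 16.

Derivation:
t=0: [189, 70, 167, 43, 223, 62]
t=1: [170, 176, 157, 159, 113, 171]
t=2: [143, 147, 135, 137, 109, 144]
t=3: [96, 99, 92, 93, 76, 97]
t=4: [37, 39, 35, 35, 102, 38]
t=5: [136, 138, 135, 135, 98, 137]
t=6: [84, 85, 83, 83, 61, 84]
t=7: [240, 241, 239, 239, 226, 240]
t=8: [40, 41, 39, 39, 32, 40]
t=9: [155, 156, 155, 155, 151, 155]
t=10: [130, 130, 130, 130, 127, 130]
t=11: [80, 80, 80, 80, 78, 80]
t=12: [237, 237, 237, 237, 236, 237]
t=13: [37, 37, 37, 37, 37, 37]
t=14: [152, 152, 152, 152, 152, 152]
t=15: [125, 125, 125, 125, 125, 125]
t=16: [71, 71, 71, 71, 71, 71]
t=17: [220, 220, 220, 220, 220, 220]
t=18: [4, 4, 4, 4, 4, 4]
t=19: [86, 86, 86, 86, 86, 86]
t=20: [250, 250, 250, 250, 250, 250]
t=21: [64, 64, 64, 64, 64, 64]
t=22: [206, 206, 206, 206, 206, 206]
t=23: [233, 233, 233, 233, 233, 233]
t=24: [30, 30, 30, 30, 30, 30]
t=25: [138, 138, 138, 138, 138, 138]
t=26: [97, 97, 97, 97, 97, 97]
t=27: [15, 15, 15, 15, 15, 15]
t=28: [108, 108, 108, 108, 108, 108]
t=29: [37, 37, 37, 37, 37, 37]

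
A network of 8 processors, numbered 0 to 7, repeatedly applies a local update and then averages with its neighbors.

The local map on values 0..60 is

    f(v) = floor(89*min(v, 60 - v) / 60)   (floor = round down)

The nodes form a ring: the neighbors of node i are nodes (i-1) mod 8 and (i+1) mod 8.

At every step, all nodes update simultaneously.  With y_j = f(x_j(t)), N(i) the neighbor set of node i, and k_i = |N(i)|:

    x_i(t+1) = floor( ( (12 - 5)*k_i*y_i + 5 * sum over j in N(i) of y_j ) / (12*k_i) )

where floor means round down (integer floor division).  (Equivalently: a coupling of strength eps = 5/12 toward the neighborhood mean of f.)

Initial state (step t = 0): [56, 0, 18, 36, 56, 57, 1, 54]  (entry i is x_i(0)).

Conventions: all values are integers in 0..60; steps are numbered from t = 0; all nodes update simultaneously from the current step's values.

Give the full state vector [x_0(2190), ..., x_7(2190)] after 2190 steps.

Simulating step by step:
t=0: [56, 0, 18, 36, 56, 57, 1, 54]
t=1: [4, 6, 22, 26, 11, 3, 3, 5]
t=2: [6, 12, 28, 32, 18, 6, 4, 5]
t=3: [9, 20, 36, 37, 25, 11, 6, 6]
t=4: [15, 26, 33, 34, 32, 18, 9, 9]
t=5: [23, 35, 39, 39, 37, 26, 15, 14]
t=6: [31, 35, 32, 31, 34, 33, 24, 23]
t=7: [39, 39, 40, 41, 39, 38, 35, 36]
t=8: [31, 30, 29, 28, 30, 32, 35, 34]
t=9: [42, 43, 42, 42, 42, 40, 38, 38]
t=10: [27, 25, 25, 26, 26, 29, 31, 30]
t=11: [40, 37, 37, 37, 39, 41, 43, 42]
t=12: [29, 32, 34, 33, 31, 28, 25, 26]
t=13: [41, 40, 39, 40, 41, 40, 38, 38]
t=14: [29, 29, 30, 29, 28, 29, 31, 31]
t=15: [43, 43, 43, 42, 41, 42, 43, 43]
t=16: [25, 25, 25, 26, 27, 26, 25, 25]
t=17: [37, 37, 37, 38, 39, 38, 37, 37]
t=18: [34, 34, 33, 32, 31, 32, 33, 34]
t=19: [38, 38, 39, 41, 42, 41, 39, 38]
t=20: [32, 31, 30, 28, 26, 28, 30, 31]
t=21: [41, 42, 43, 41, 39, 41, 43, 42]
t=22: [27, 26, 25, 28, 29, 28, 25, 26]
t=23: [39, 38, 38, 40, 42, 40, 38, 38]
t=24: [31, 31, 31, 29, 27, 29, 31, 31]
t=25: [43, 43, 43, 42, 41, 42, 43, 43]

Answer: [32, 31, 30, 28, 26, 28, 30, 31]
Key observation: The state at step 15, [43, 43, 43, 42, 41, 42, 43, 43], reappears at step 25: the system is in a cycle of period 10 from step 15 on.  Therefore the state at step 2190 equals the state at step 15 + ((2190 - 15) mod 10) = 20, which is [32, 31, 30, 28, 26, 28, 30, 31].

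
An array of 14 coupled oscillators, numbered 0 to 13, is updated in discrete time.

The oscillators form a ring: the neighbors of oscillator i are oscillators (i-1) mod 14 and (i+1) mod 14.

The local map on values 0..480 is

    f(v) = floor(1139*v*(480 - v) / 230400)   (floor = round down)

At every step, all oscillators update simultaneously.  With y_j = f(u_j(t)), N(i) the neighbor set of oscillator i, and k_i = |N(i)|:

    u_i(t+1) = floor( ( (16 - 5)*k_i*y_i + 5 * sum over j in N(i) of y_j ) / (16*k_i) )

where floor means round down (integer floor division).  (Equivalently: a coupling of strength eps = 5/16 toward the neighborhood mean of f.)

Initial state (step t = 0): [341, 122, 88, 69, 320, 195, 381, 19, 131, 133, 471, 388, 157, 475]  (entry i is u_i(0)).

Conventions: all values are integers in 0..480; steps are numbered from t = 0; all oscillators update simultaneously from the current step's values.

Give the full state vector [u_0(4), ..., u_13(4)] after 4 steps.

Answer: [276, 276, 276, 276, 276, 276, 276, 276, 276, 276, 278, 276, 276, 276]

Derivation:
t=0: [341, 122, 88, 69, 320, 195, 381, 19, 131, 133, 471, 388, 157, 475]
t=1: [196, 210, 172, 162, 238, 256, 177, 93, 197, 195, 76, 163, 201, 83]
t=2: [258, 276, 262, 259, 279, 280, 254, 206, 259, 254, 186, 242, 255, 197]
t=3: [280, 279, 281, 281, 277, 277, 281, 280, 281, 280, 274, 281, 281, 277]
t=4: [276, 276, 276, 276, 276, 276, 276, 276, 276, 276, 278, 276, 276, 276]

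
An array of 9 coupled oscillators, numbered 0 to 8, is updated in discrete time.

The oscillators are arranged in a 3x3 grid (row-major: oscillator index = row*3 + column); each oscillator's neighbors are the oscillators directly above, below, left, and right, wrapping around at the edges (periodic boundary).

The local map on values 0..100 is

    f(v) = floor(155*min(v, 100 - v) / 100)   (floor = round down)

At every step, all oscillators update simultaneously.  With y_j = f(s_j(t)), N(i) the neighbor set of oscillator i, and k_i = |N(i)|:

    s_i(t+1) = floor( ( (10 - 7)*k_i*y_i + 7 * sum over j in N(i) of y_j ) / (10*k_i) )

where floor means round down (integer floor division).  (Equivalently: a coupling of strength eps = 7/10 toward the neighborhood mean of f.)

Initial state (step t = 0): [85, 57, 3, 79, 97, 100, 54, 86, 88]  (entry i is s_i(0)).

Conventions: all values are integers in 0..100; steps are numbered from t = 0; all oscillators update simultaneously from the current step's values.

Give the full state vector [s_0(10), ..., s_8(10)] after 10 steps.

Simulating step by step:
t=0: [85, 57, 3, 79, 97, 100, 54, 86, 88]
t=1: [37, 28, 19, 26, 22, 10, 37, 34, 22]
t=2: [46, 43, 34, 40, 36, 28, 49, 45, 36]
t=3: [65, 63, 56, 61, 58, 52, 67, 64, 58]
t=4: [57, 59, 64, 60, 62, 67, 56, 58, 62]
t=5: [63, 61, 58, 61, 59, 56, 64, 62, 59]
t=6: [59, 60, 62, 60, 61, 64, 58, 59, 61]
t=7: [62, 61, 59, 61, 60, 58, 62, 62, 60]
t=8: [59, 60, 61, 60, 61, 62, 59, 59, 61]
t=9: [62, 61, 60, 61, 60, 59, 62, 61, 60]
t=10: [59, 60, 61, 60, 61, 61, 59, 60, 61]

Answer: [59, 60, 61, 60, 61, 61, 59, 60, 61]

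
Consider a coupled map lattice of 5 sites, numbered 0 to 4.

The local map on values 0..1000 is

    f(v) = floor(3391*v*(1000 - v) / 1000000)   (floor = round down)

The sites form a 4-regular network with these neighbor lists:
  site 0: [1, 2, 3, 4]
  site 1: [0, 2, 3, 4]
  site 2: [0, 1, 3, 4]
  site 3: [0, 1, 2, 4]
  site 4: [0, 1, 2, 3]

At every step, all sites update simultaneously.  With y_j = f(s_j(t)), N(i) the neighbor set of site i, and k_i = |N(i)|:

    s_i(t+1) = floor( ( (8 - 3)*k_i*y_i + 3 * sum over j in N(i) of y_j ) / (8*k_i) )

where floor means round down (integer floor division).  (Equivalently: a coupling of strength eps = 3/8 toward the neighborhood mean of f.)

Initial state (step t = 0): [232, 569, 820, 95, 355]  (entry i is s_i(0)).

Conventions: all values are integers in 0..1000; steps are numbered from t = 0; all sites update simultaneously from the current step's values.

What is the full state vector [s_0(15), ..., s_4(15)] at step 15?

Simulating step by step:
t=0: [232, 569, 820, 95, 355]
t=1: [602, 722, 547, 436, 693]
t=2: [795, 725, 810, 806, 747]
t=3: [566, 632, 550, 555, 613]
t=4: [826, 803, 830, 829, 811]
t=5: [493, 519, 488, 489, 510]
t=6: [846, 846, 846, 846, 846]
t=7: [441, 441, 441, 441, 441]
t=8: [835, 835, 835, 835, 835]
t=9: [467, 467, 467, 467, 467]
t=10: [844, 844, 844, 844, 844]
t=11: [446, 446, 446, 446, 446]
t=12: [837, 837, 837, 837, 837]
t=13: [462, 462, 462, 462, 462]
t=14: [842, 842, 842, 842, 842]
t=15: [451, 451, 451, 451, 451]

Answer: [451, 451, 451, 451, 451]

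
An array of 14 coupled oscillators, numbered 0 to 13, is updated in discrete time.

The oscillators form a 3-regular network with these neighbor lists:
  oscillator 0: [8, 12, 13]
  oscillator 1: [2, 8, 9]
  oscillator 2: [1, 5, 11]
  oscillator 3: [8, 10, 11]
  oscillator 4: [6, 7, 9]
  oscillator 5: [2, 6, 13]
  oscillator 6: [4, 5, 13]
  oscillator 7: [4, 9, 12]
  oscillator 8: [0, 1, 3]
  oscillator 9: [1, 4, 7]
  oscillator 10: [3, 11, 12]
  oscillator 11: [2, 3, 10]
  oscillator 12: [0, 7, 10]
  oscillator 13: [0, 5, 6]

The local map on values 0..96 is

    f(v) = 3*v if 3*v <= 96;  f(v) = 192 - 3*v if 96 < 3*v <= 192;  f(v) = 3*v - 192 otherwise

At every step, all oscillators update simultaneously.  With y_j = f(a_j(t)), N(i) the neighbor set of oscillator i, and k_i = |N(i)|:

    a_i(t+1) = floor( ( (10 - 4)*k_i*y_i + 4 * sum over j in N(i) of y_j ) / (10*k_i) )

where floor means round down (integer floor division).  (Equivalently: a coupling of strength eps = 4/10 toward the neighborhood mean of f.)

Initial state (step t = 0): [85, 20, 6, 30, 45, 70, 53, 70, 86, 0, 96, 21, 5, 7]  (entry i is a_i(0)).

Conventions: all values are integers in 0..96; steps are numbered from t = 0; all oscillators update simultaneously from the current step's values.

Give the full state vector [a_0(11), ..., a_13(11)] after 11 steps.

Simulating step by step:
t=0: [85, 20, 6, 30, 45, 70, 53, 70, 86, 0, 96, 21, 5, 7]
t=1: [51, 47, 29, 84, 41, 20, 32, 20, 68, 18, 80, 65, 32, 27]
t=2: [48, 51, 67, 44, 69, 71, 85, 65, 27, 56, 50, 27, 77, 74]
t=3: [48, 38, 24, 63, 21, 26, 46, 12, 68, 22, 49, 63, 35, 35]
t=4: [53, 66, 64, 9, 58, 75, 62, 50, 24, 63, 39, 17, 69, 76]
t=5: [36, 13, 12, 42, 17, 25, 15, 30, 52, 10, 57, 44, 29, 31]
t=6: [79, 37, 44, 55, 52, 68, 56, 76, 46, 42, 41, 52, 78, 83]
t=7: [47, 72, 53, 37, 38, 26, 28, 40, 52, 60, 55, 42, 45, 45]
t=8: [50, 25, 42, 65, 69, 70, 78, 62, 42, 30, 43, 58, 54, 62]
t=9: [38, 74, 54, 21, 27, 26, 30, 21, 55, 66, 44, 28, 32, 17]
t=10: [70, 26, 43, 60, 69, 69, 82, 62, 39, 26, 68, 70, 84, 63]
t=11: [29, 75, 52, 21, 27, 25, 36, 24, 59, 60, 19, 22, 40, 13]

Answer: [29, 75, 52, 21, 27, 25, 36, 24, 59, 60, 19, 22, 40, 13]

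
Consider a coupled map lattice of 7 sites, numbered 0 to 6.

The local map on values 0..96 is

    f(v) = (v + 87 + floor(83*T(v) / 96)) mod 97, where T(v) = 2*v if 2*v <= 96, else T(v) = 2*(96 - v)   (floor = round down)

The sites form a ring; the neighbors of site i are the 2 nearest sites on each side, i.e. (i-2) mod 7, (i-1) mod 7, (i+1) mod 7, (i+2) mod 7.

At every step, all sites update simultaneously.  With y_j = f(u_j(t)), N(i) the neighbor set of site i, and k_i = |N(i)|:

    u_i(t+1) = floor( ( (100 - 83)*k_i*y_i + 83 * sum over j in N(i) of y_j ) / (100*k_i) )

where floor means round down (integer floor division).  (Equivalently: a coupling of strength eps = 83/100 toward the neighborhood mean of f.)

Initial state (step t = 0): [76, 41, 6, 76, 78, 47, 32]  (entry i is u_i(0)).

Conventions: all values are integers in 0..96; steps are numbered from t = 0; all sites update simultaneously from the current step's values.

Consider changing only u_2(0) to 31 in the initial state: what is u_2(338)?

Simulating step by step:
t=0: [76, 41, 31, 76, 78, 47, 32]
t=1: [37, 33, 15, 21, 36, 21, 19]
t=2: [56, 56, 68, 58, 49, 63, 70]
t=3: [12, 13, 17, 15, 13, 15, 16]
t=4: [29, 29, 27, 29, 31, 27, 26]
t=5: [64, 65, 69, 67, 65, 67, 67]
t=6: [10, 10, 10, 10, 9, 10, 10]
t=7: [17, 17, 16, 16, 16, 16, 16]
t=8: [34, 34, 34, 33, 33, 33, 34]
t=9: [81, 81, 81, 80, 80, 80, 81]
t=10: [76, 76, 56, 39, 39, 39, 56]
t=11: [28, 28, 44, 60, 63, 60, 44]
t=12: [33, 33, 35, 24, 13, 24, 35]
t=13: [76, 76, 64, 60, 62, 60, 64]
t=14: [9, 9, 9, 11, 13, 11, 9]
t=15: [15, 15, 17, 18, 18, 18, 17]
t=16: [34, 34, 34, 36, 37, 36, 34]
t=17: [83, 83, 84, 85, 85, 85, 84]
t=18: [94, 94, 94, 94, 94, 94, 94]
t=19: [87, 87, 87, 87, 87, 87, 87]
t=20: [92, 92, 92, 92, 92, 92, 92]
t=21: [88, 88, 88, 88, 88, 88, 88]
t=22: [91, 91, 91, 91, 91, 91, 91]
t=23: [89, 89, 89, 89, 89, 89, 89]
t=24: [91, 91, 91, 91, 91, 91, 91]

Answer: u_2(338) = 91
Key observation: The state at step 22, [91, 91, 91, 91, 91, 91, 91], reappears at step 24: the system is in a cycle of period 2 from step 22 on.  Therefore the state at step 338 equals the state at step 22 + ((338 - 22) mod 2) = 22, which is [91, 91, 91, 91, 91, 91, 91].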